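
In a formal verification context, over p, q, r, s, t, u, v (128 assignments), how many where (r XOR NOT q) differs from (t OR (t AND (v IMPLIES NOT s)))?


F1 = (r XOR NOT q)
F2 = (t OR (t AND (v IMPLIES NOT s)))
Evaluate both on each of 128 rows (bits = p,q,r,s,t,u,v):
  row 0 [0000000]: F1=1 F2=0 (differ) -> 1
  row 1 [0000001]: F1=1 F2=0 (differ) -> 1
  row 2 [0000010]: F1=1 F2=0 (differ) -> 1
  row 3 [0000011]: F1=1 F2=0 (differ) -> 1
  row 4 [0000100]: F1=1 F2=1 -> 0
  (every remaining row is evaluated the same way; all 128 results are listed next)
Full result column, 8 rows per line (p,q,r,s fixed per line; t,u,v runs 000..111 left to right):
  rows 0-7 [p,q,r,s=0000]: 11110000  (ones: 4)
  rows 8-15 [p,q,r,s=0001]: 11110000  (ones: 4)
  rows 16-23 [p,q,r,s=0010]: 00001111  (ones: 4)
  rows 24-31 [p,q,r,s=0011]: 00001111  (ones: 4)
  rows 32-39 [p,q,r,s=0100]: 00001111  (ones: 4)
  rows 40-47 [p,q,r,s=0101]: 00001111  (ones: 4)
  rows 48-55 [p,q,r,s=0110]: 11110000  (ones: 4)
  rows 56-63 [p,q,r,s=0111]: 11110000  (ones: 4)
  rows 64-71 [p,q,r,s=1000]: 11110000  (ones: 4)
  rows 72-79 [p,q,r,s=1001]: 11110000  (ones: 4)
  rows 80-87 [p,q,r,s=1010]: 00001111  (ones: 4)
  rows 88-95 [p,q,r,s=1011]: 00001111  (ones: 4)
  rows 96-103 [p,q,r,s=1100]: 00001111  (ones: 4)
  rows 104-111 [p,q,r,s=1101]: 00001111  (ones: 4)
  rows 112-119 [p,q,r,s=1110]: 11110000  (ones: 4)
  rows 120-127 [p,q,r,s=1111]: 11110000  (ones: 4)
Disagreements = 4+4+4+4+4+4+4+4+4+4+4+4+4+4+4+4 = 64

64


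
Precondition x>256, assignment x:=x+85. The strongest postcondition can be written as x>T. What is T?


Formula: sp(P, x:=E) = exists old_x. (x = E[old_x/x]) AND P[old_x/x] (old_x is the value of x before the assignment; eliminate old_x by solving x = E[old_x/x] for old_x)
Step 1: Precondition P: x>256, i.e. old_x > 256
Step 2: Assignment gives x = old_x + 85, so old_x = x - 85
Step 3: Substitute into P: x - 85 > 256
Step 4: Simplify: x > 256+85 = 341

341


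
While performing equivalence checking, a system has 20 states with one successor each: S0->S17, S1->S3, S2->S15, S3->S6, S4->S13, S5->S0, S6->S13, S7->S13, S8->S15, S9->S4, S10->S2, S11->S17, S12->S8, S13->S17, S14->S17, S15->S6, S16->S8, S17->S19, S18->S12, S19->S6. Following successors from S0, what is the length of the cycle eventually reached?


Trace from S0 until a state repeats:
  S0 -> S17 -> S19 -> S6 -> S13 -> S17
S17 first seen at step 1, revisited at step 5.
Cycle length = 5 - 1 = 4

4


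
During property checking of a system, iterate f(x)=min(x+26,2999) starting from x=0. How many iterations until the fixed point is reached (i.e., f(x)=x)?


Step 1: x=0, cap=2999, increment=26
Step 2: x grows by 26 each step until capped at 2999; fixed point is x=2999
Step 3: iterations = ceil(2999/26) = 116

116


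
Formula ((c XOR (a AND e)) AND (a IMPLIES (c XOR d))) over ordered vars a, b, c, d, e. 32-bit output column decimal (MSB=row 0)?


Formula: ((c XOR (a AND e)) AND (a IMPLIES (c XOR d))) over a, b, c, d, e (32 rows)
Evaluate each row (bits = a,b,c,d,e, MSB first):
  row 0 [00000]: ((0 XOR (0 AND 0)) AND (0 IMPLIES (0 XOR 0))) -> 0
  row 1 [00001]: ((0 XOR (0 AND 1)) AND (0 IMPLIES (0 XOR 0))) -> 0
  row 2 [00010]: ((0 XOR (0 AND 0)) AND (0 IMPLIES (0 XOR 1))) -> 0
  row 3 [00011]: ((0 XOR (0 AND 1)) AND (0 IMPLIES (0 XOR 1))) -> 0
  row 4 [00100]: ((1 XOR (0 AND 0)) AND (0 IMPLIES (1 XOR 0))) -> 1
  row 5 [00101]: ((1 XOR (0 AND 1)) AND (0 IMPLIES (1 XOR 0))) -> 1
  row 6 [00110]: ((1 XOR (0 AND 0)) AND (0 IMPLIES (1 XOR 1))) -> 1
  row 7 [00111]: ((1 XOR (0 AND 1)) AND (0 IMPLIES (1 XOR 1))) -> 1
  row 8 [01000]: ((0 XOR (0 AND 0)) AND (0 IMPLIES (0 XOR 0))) -> 0
  row 9 [01001]: ((0 XOR (0 AND 1)) AND (0 IMPLIES (0 XOR 0))) -> 0
  row 10 [01010]: ((0 XOR (0 AND 0)) AND (0 IMPLIES (0 XOR 1))) -> 0
  row 11 [01011]: ((0 XOR (0 AND 1)) AND (0 IMPLIES (0 XOR 1))) -> 0
  row 12 [01100]: ((1 XOR (0 AND 0)) AND (0 IMPLIES (1 XOR 0))) -> 1
  row 13 [01101]: ((1 XOR (0 AND 1)) AND (0 IMPLIES (1 XOR 0))) -> 1
  row 14 [01110]: ((1 XOR (0 AND 0)) AND (0 IMPLIES (1 XOR 1))) -> 1
  row 15 [01111]: ((1 XOR (0 AND 1)) AND (0 IMPLIES (1 XOR 1))) -> 1
  row 16 [10000]: ((0 XOR (1 AND 0)) AND (1 IMPLIES (0 XOR 0))) -> 0
  row 17 [10001]: ((0 XOR (1 AND 1)) AND (1 IMPLIES (0 XOR 0))) -> 0
  row 18 [10010]: ((0 XOR (1 AND 0)) AND (1 IMPLIES (0 XOR 1))) -> 0
  row 19 [10011]: ((0 XOR (1 AND 1)) AND (1 IMPLIES (0 XOR 1))) -> 1
  row 20 [10100]: ((1 XOR (1 AND 0)) AND (1 IMPLIES (1 XOR 0))) -> 1
  row 21 [10101]: ((1 XOR (1 AND 1)) AND (1 IMPLIES (1 XOR 0))) -> 0
  row 22 [10110]: ((1 XOR (1 AND 0)) AND (1 IMPLIES (1 XOR 1))) -> 0
  row 23 [10111]: ((1 XOR (1 AND 1)) AND (1 IMPLIES (1 XOR 1))) -> 0
  row 24 [11000]: ((0 XOR (1 AND 0)) AND (1 IMPLIES (0 XOR 0))) -> 0
  row 25 [11001]: ((0 XOR (1 AND 1)) AND (1 IMPLIES (0 XOR 0))) -> 0
  row 26 [11010]: ((0 XOR (1 AND 0)) AND (1 IMPLIES (0 XOR 1))) -> 0
  row 27 [11011]: ((0 XOR (1 AND 1)) AND (1 IMPLIES (0 XOR 1))) -> 1
  row 28 [11100]: ((1 XOR (1 AND 0)) AND (1 IMPLIES (1 XOR 0))) -> 1
  row 29 [11101]: ((1 XOR (1 AND 1)) AND (1 IMPLIES (1 XOR 0))) -> 0
  row 30 [11110]: ((1 XOR (1 AND 0)) AND (1 IMPLIES (1 XOR 1))) -> 0
  row 31 [11111]: ((1 XOR (1 AND 1)) AND (1 IMPLIES (1 XOR 1))) -> 0
Full result column, 4 rows per line (a,b,c fixed per line; d,e runs 00..11 left to right):
  rows 0-3 [a,b,c=000]: 0000  = hex 0
  rows 4-7 [a,b,c=001]: 1111  = hex F
  rows 8-11 [a,b,c=010]: 0000  = hex 0
  rows 12-15 [a,b,c=011]: 1111  = hex F
  rows 16-19 [a,b,c=100]: 0001  = hex 1
  rows 20-23 [a,b,c=101]: 1000  = hex 8
  rows 24-27 [a,b,c=110]: 0001  = hex 1
  rows 28-31 [a,b,c=111]: 1000  = hex 8
Output column (row 0 .. row 31) = 00001111000011110001100000011000
Output column grouped in 4s = 0000 1111 0000 1111 0001 1000 0001 1000 = 0x0F0F1818
Convert to decimal digit by digit (value = value*16 + digit):
  0 -> 0
  0*16 + 15 (F) = 15
  15*16 + 0 = 240
  240*16 + 15 (F) = 3855
  3855*16 + 1 = 61681
  61681*16 + 8 = 986904
  986904*16 + 1 = 15790465
  15790465*16 + 8 = 252647448
Decimal = 252647448

252647448


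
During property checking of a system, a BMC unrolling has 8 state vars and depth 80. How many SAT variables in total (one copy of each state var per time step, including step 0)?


BMC unrolls to depth k, creating one copy of each state var for steps 0..k.
Step count = 80 + 1 = 81 (steps 0 through 80)
Vars per step = 8
Total = 8 * 81 = 648

648


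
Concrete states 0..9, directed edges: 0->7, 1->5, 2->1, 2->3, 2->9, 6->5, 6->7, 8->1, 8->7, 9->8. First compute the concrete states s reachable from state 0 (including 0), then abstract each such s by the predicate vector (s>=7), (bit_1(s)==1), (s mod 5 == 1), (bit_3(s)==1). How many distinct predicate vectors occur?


BFS from 0:
Concrete reachable: {0, 7}
Abstract via predicates (s>=7), (bit_1(s)==1), (s mod 5 == 1), (bit_3(s)==1):
  (0,0,0,0) <- {0}
  (1,1,0,0) <- {7}
Distinct abstract states = 2

2


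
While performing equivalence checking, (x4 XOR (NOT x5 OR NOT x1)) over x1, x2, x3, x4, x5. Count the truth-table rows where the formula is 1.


Formula: (x4 XOR (NOT x5 OR NOT x1)) over 5 vars (32 rows)
Evaluate each row (x1, x2, x3, x4, x5 as bits, MSB first):
  row 0 [00000]: (0 XOR (NOT 0 OR NOT 0)) -> 1
  row 1 [00001]: (0 XOR (NOT 1 OR NOT 0)) -> 1
  row 2 [00010]: (1 XOR (NOT 0 OR NOT 0)) -> 0
  row 3 [00011]: (1 XOR (NOT 1 OR NOT 0)) -> 0
  row 4 [00100]: (0 XOR (NOT 0 OR NOT 0)) -> 1
  row 5 [00101]: (0 XOR (NOT 1 OR NOT 0)) -> 1
  row 6 [00110]: (1 XOR (NOT 0 OR NOT 0)) -> 0
  row 7 [00111]: (1 XOR (NOT 1 OR NOT 0)) -> 0
  row 8 [01000]: (0 XOR (NOT 0 OR NOT 0)) -> 1
  row 9 [01001]: (0 XOR (NOT 1 OR NOT 0)) -> 1
  row 10 [01010]: (1 XOR (NOT 0 OR NOT 0)) -> 0
  row 11 [01011]: (1 XOR (NOT 1 OR NOT 0)) -> 0
  row 12 [01100]: (0 XOR (NOT 0 OR NOT 0)) -> 1
  row 13 [01101]: (0 XOR (NOT 1 OR NOT 0)) -> 1
  row 14 [01110]: (1 XOR (NOT 0 OR NOT 0)) -> 0
  row 15 [01111]: (1 XOR (NOT 1 OR NOT 0)) -> 0
  row 16 [10000]: (0 XOR (NOT 0 OR NOT 1)) -> 1
  row 17 [10001]: (0 XOR (NOT 1 OR NOT 1)) -> 0
  row 18 [10010]: (1 XOR (NOT 0 OR NOT 1)) -> 0
  row 19 [10011]: (1 XOR (NOT 1 OR NOT 1)) -> 1
  row 20 [10100]: (0 XOR (NOT 0 OR NOT 1)) -> 1
  row 21 [10101]: (0 XOR (NOT 1 OR NOT 1)) -> 0
  row 22 [10110]: (1 XOR (NOT 0 OR NOT 1)) -> 0
  row 23 [10111]: (1 XOR (NOT 1 OR NOT 1)) -> 1
  row 24 [11000]: (0 XOR (NOT 0 OR NOT 1)) -> 1
  row 25 [11001]: (0 XOR (NOT 1 OR NOT 1)) -> 0
  row 26 [11010]: (1 XOR (NOT 0 OR NOT 1)) -> 0
  row 27 [11011]: (1 XOR (NOT 1 OR NOT 1)) -> 1
  row 28 [11100]: (0 XOR (NOT 0 OR NOT 1)) -> 1
  row 29 [11101]: (0 XOR (NOT 1 OR NOT 1)) -> 0
  row 30 [11110]: (1 XOR (NOT 0 OR NOT 1)) -> 0
  row 31 [11111]: (1 XOR (NOT 1 OR NOT 1)) -> 1
Full result column, 8 rows per line (x1,x2 fixed per line; x3,x4,x5 runs 000..111 left to right):
  rows 0-7 [x1,x2=00]: 11001100  (ones: 4)
  rows 8-15 [x1,x2=01]: 11001100  (ones: 4)
  rows 16-23 [x1,x2=10]: 10011001  (ones: 4)
  rows 24-31 [x1,x2=11]: 10011001  (ones: 4)
Count of 1-rows = 4+4+4+4 = 16

16


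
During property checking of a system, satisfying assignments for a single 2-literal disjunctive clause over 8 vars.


Step 1: Total=2^8=256
Step 2: Unsat when all 2 false: 2^6=64
Step 3: Sat=256-64=192

192


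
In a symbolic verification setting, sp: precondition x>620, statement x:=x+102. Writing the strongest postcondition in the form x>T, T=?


Formula: sp(P, x:=E) = exists old_x. (x = E[old_x/x]) AND P[old_x/x] (old_x is the value of x before the assignment; eliminate old_x by solving x = E[old_x/x] for old_x)
Step 1: Precondition P: x>620, i.e. old_x > 620
Step 2: Assignment gives x = old_x + 102, so old_x = x - 102
Step 3: Substitute into P: x - 102 > 620
Step 4: Simplify: x > 620+102 = 722

722


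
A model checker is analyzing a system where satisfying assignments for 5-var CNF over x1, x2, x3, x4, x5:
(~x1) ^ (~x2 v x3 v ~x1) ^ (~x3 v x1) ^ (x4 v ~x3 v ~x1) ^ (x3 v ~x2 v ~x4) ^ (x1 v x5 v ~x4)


CNF with 6 clauses over 5 vars (32 assignments).
An assignment satisfies CNF iff every clause has >=1 true literal.
Check each row (bits = x1,x2,x3,x4,x5; clause T/F shown):
  row 0 [00000]: clauses=TTTTTT -> 1
  row 1 [00001]: clauses=TTTTTT -> 1
  row 2 [00010]: clauses=TTTTTF -> 0
  row 3 [00011]: clauses=TTTTTT -> 1
  row 4 [00100]: clauses=TTFTTT -> 0
  row 5 [00101]: clauses=TTFTTT -> 0
  row 6 [00110]: clauses=TTFTTF -> 0
  row 7 [00111]: clauses=TTFTTT -> 0
  row 8 [01000]: clauses=TTTTTT -> 1
  row 9 [01001]: clauses=TTTTTT -> 1
  row 10 [01010]: clauses=TTTTFF -> 0
  row 11 [01011]: clauses=TTTTFT -> 0
  row 12 [01100]: clauses=TTFTTT -> 0
  row 13 [01101]: clauses=TTFTTT -> 0
  row 14 [01110]: clauses=TTFTTF -> 0
  row 15 [01111]: clauses=TTFTTT -> 0
  row 16 [10000]: clauses=FTTTTT -> 0
  row 17 [10001]: clauses=FTTTTT -> 0
  row 18 [10010]: clauses=FTTTTT -> 0
  row 19 [10011]: clauses=FTTTTT -> 0
  row 20 [10100]: clauses=FTTFTT -> 0
  row 21 [10101]: clauses=FTTFTT -> 0
  row 22 [10110]: clauses=FTTTTT -> 0
  row 23 [10111]: clauses=FTTTTT -> 0
  row 24 [11000]: clauses=FFTTTT -> 0
  row 25 [11001]: clauses=FFTTTT -> 0
  row 26 [11010]: clauses=FFTTFT -> 0
  row 27 [11011]: clauses=FFTTFT -> 0
  row 28 [11100]: clauses=FTTFTT -> 0
  row 29 [11101]: clauses=FTTFTT -> 0
  row 30 [11110]: clauses=FTTTTT -> 0
  row 31 [11111]: clauses=FTTTTT -> 0
Full result column, 8 rows per line (x1,x2 fixed per line; x3,x4,x5 runs 000..111 left to right):
  rows 0-7 [x1,x2=00]: 11010000  (ones: 3)
  rows 8-15 [x1,x2=01]: 11000000  (ones: 2)
  rows 16-23 [x1,x2=10]: 00000000  (ones: 0)
  rows 24-31 [x1,x2=11]: 00000000  (ones: 0)
Satisfying assignments = 3+2+0+0 = 5

5


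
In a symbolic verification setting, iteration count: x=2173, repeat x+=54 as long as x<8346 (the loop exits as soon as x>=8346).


Step 1: x goes from 2173 toward 8346 by 54; the body runs while x<8346, so iterations = ceil((bound-start)/step)
Step 2: Distance=6173
Step 3: ceil(6173/54)=115

115


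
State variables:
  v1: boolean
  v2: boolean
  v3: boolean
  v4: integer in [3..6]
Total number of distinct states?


State space = product of domain sizes of all variables.
Domain sizes:
  v1 (boolean): 2
  v2 (boolean): 2
  v3 (boolean): 2
  v4 (integer in [3..6]): 4
Product = 2 * 2 * 2 * 4 = 32

32


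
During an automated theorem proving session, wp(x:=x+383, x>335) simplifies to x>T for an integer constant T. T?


Formula: wp(x:=E, P) = P[E/x] (substitute E for x in postcondition)
Step 1: Postcondition: x>335
Step 2: Substitute x+383 for x: x+383>335
Step 3: Solve for x: x > 335-383 = -48

-48


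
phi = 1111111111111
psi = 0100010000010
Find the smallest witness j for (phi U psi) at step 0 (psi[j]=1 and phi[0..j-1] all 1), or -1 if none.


(phi U psi) at 0: need smallest j with psi[j]=1 and phi[i]=1 for all i in [0,j).
Scan from step 0:
  step 0: phi=1, psi=0 -> continue
  step 1: psi=1 and phi held for [0,1) -> witness found
Witness step = 1

1


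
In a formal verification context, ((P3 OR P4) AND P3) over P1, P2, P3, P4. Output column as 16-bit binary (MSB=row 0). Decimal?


Formula: ((P3 OR P4) AND P3) over P1, P2, P3, P4 (16 rows)
Evaluate each row (bits = P1,P2,P3,P4, MSB first):
  row 0 [0000]: ((0 OR 0) AND 0) -> 0
  row 1 [0001]: ((0 OR 1) AND 0) -> 0
  row 2 [0010]: ((1 OR 0) AND 1) -> 1
  row 3 [0011]: ((1 OR 1) AND 1) -> 1
  row 4 [0100]: ((0 OR 0) AND 0) -> 0
  row 5 [0101]: ((0 OR 1) AND 0) -> 0
  row 6 [0110]: ((1 OR 0) AND 1) -> 1
  row 7 [0111]: ((1 OR 1) AND 1) -> 1
  row 8 [1000]: ((0 OR 0) AND 0) -> 0
  row 9 [1001]: ((0 OR 1) AND 0) -> 0
  row 10 [1010]: ((1 OR 0) AND 1) -> 1
  row 11 [1011]: ((1 OR 1) AND 1) -> 1
  row 12 [1100]: ((0 OR 0) AND 0) -> 0
  row 13 [1101]: ((0 OR 1) AND 0) -> 0
  row 14 [1110]: ((1 OR 0) AND 1) -> 1
  row 15 [1111]: ((1 OR 1) AND 1) -> 1
Full result column, 4 rows per line (P1,P2 fixed per line; P3,P4 runs 00..11 left to right):
  rows 0-3 [P1,P2=00]: 0011  = hex 3
  rows 4-7 [P1,P2=01]: 0011  = hex 3
  rows 8-11 [P1,P2=10]: 0011  = hex 3
  rows 12-15 [P1,P2=11]: 0011  = hex 3
Output column (row 0 .. row 15) = 0011001100110011
Output column grouped in 4s = 0011 0011 0011 0011 = 0x3333
Convert to decimal digit by digit (value = value*16 + digit):
  3 -> 3
  3*16 + 3 = 51
  51*16 + 3 = 819
  819*16 + 3 = 13107
Decimal = 13107

13107


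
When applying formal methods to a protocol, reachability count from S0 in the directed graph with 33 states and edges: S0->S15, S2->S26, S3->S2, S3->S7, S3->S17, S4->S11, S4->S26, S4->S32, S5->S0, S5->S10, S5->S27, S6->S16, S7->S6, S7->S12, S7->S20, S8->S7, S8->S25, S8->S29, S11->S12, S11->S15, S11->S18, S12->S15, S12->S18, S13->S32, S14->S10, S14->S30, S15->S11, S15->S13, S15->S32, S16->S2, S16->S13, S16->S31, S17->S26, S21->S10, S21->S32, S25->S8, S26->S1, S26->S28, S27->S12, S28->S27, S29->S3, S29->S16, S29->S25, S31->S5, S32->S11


BFS from S0:
  layer 0: {S0}
  layer 1: {S15}
  layer 2: {S11, S13, S32}
  layer 3: {S12, S18}
Reachable set: {S0, S11, S12, S13, S15, S18, S32}
Count = 7

7


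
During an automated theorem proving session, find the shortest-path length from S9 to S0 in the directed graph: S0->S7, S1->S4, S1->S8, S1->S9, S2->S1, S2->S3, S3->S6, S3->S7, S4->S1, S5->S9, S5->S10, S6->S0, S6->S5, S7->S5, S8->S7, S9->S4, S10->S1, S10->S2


BFS layer-by-layer from S9:
  dist 0: {S9}
  dist 1: {S4}
  dist 2: {S1}
  dist 3: {S8}
  dist 4: {S7}
  dist 5: {S5}
  dist 6: {S10}
  dist 7: {S2}
  dist 8: {S3}
  dist 9: {S6}
  dist 10: {S0}
  -> S0 reached at distance 10
Shortest path length = 10

10


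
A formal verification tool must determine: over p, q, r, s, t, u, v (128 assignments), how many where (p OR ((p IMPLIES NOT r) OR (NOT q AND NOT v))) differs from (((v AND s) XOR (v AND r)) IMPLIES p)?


F1 = (p OR ((p IMPLIES NOT r) OR (NOT q AND NOT v)))
F2 = (((v AND s) XOR (v AND r)) IMPLIES p)
Evaluate both on each of 128 rows (bits = p,q,r,s,t,u,v):
  row 0 [0000000]: F1=1 F2=1 -> 0
  row 1 [0000001]: F1=1 F2=1 -> 0
  row 2 [0000010]: F1=1 F2=1 -> 0
  row 3 [0000011]: F1=1 F2=1 -> 0
  row 4 [0000100]: F1=1 F2=1 -> 0
  (every remaining row is evaluated the same way; all 128 results are listed next)
Full result column, 8 rows per line (p,q,r,s fixed per line; t,u,v runs 000..111 left to right):
  rows 0-7 [p,q,r,s=0000]: 00000000  (ones: 0)
  rows 8-15 [p,q,r,s=0001]: 01010101  (ones: 4)
  rows 16-23 [p,q,r,s=0010]: 01010101  (ones: 4)
  rows 24-31 [p,q,r,s=0011]: 00000000  (ones: 0)
  rows 32-39 [p,q,r,s=0100]: 00000000  (ones: 0)
  rows 40-47 [p,q,r,s=0101]: 01010101  (ones: 4)
  rows 48-55 [p,q,r,s=0110]: 01010101  (ones: 4)
  rows 56-63 [p,q,r,s=0111]: 00000000  (ones: 0)
  rows 64-71 [p,q,r,s=1000]: 00000000  (ones: 0)
  rows 72-79 [p,q,r,s=1001]: 00000000  (ones: 0)
  rows 80-87 [p,q,r,s=1010]: 00000000  (ones: 0)
  rows 88-95 [p,q,r,s=1011]: 00000000  (ones: 0)
  rows 96-103 [p,q,r,s=1100]: 00000000  (ones: 0)
  rows 104-111 [p,q,r,s=1101]: 00000000  (ones: 0)
  rows 112-119 [p,q,r,s=1110]: 00000000  (ones: 0)
  rows 120-127 [p,q,r,s=1111]: 00000000  (ones: 0)
Disagreements = 0+4+4+0+0+4+4+0+0+0+0+0+0+0+0+0 = 16

16


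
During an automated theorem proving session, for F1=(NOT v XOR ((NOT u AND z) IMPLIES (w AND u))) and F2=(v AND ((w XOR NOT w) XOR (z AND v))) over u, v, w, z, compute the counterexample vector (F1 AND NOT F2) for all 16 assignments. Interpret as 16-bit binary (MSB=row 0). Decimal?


F1 = (NOT v XOR ((NOT u AND z) IMPLIES (w AND u)))
F2 = (v AND ((w XOR NOT w) XOR (z AND v)))
Counterexample to F1=>F2 is where F1=1 and F2=0.
Evaluate each row (bits = u,v,w,z, MSB first):
  row 0 [0000]: F1=0 F2=0 -> F1&~F2 -> 0
  row 1 [0001]: F1=1 F2=0 -> F1&~F2 -> 1
  row 2 [0010]: F1=0 F2=0 -> F1&~F2 -> 0
  row 3 [0011]: F1=1 F2=0 -> F1&~F2 -> 1
  row 4 [0100]: F1=1 F2=1 -> F1&~F2 -> 0
  row 5 [0101]: F1=0 F2=0 -> F1&~F2 -> 0
  row 6 [0110]: F1=1 F2=1 -> F1&~F2 -> 0
  row 7 [0111]: F1=0 F2=0 -> F1&~F2 -> 0
  row 8 [1000]: F1=0 F2=0 -> F1&~F2 -> 0
  row 9 [1001]: F1=0 F2=0 -> F1&~F2 -> 0
  row 10 [1010]: F1=0 F2=0 -> F1&~F2 -> 0
  row 11 [1011]: F1=0 F2=0 -> F1&~F2 -> 0
  row 12 [1100]: F1=1 F2=1 -> F1&~F2 -> 0
  row 13 [1101]: F1=1 F2=0 -> F1&~F2 -> 1
  row 14 [1110]: F1=1 F2=1 -> F1&~F2 -> 0
  row 15 [1111]: F1=1 F2=0 -> F1&~F2 -> 1
Full result column, 4 rows per line (u,v fixed per line; w,z runs 00..11 left to right):
  rows 0-3 [u,v=00]: 0101  = hex 5
  rows 4-7 [u,v=01]: 0000  = hex 0
  rows 8-11 [u,v=10]: 0000  = hex 0
  rows 12-15 [u,v=11]: 0101  = hex 5
Counterexample vector (row 0 .. row 15) = 0101000000000101
Output column grouped in 4s = 0101 0000 0000 0101 = 0x5005
Convert to decimal digit by digit (value = value*16 + digit):
  5 -> 5
  5*16 + 0 = 80
  80*16 + 0 = 1280
  1280*16 + 5 = 20485
Decimal = 20485

20485


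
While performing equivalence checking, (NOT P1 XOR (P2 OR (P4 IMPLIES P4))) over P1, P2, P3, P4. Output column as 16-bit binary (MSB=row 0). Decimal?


Formula: (NOT P1 XOR (P2 OR (P4 IMPLIES P4))) over P1, P2, P3, P4 (16 rows)
Evaluate each row (bits = P1,P2,P3,P4, MSB first):
  row 0 [0000]: (NOT 0 XOR (0 OR (0 IMPLIES 0))) -> 0
  row 1 [0001]: (NOT 0 XOR (0 OR (1 IMPLIES 1))) -> 0
  row 2 [0010]: (NOT 0 XOR (0 OR (0 IMPLIES 0))) -> 0
  row 3 [0011]: (NOT 0 XOR (0 OR (1 IMPLIES 1))) -> 0
  row 4 [0100]: (NOT 0 XOR (1 OR (0 IMPLIES 0))) -> 0
  row 5 [0101]: (NOT 0 XOR (1 OR (1 IMPLIES 1))) -> 0
  row 6 [0110]: (NOT 0 XOR (1 OR (0 IMPLIES 0))) -> 0
  row 7 [0111]: (NOT 0 XOR (1 OR (1 IMPLIES 1))) -> 0
  row 8 [1000]: (NOT 1 XOR (0 OR (0 IMPLIES 0))) -> 1
  row 9 [1001]: (NOT 1 XOR (0 OR (1 IMPLIES 1))) -> 1
  row 10 [1010]: (NOT 1 XOR (0 OR (0 IMPLIES 0))) -> 1
  row 11 [1011]: (NOT 1 XOR (0 OR (1 IMPLIES 1))) -> 1
  row 12 [1100]: (NOT 1 XOR (1 OR (0 IMPLIES 0))) -> 1
  row 13 [1101]: (NOT 1 XOR (1 OR (1 IMPLIES 1))) -> 1
  row 14 [1110]: (NOT 1 XOR (1 OR (0 IMPLIES 0))) -> 1
  row 15 [1111]: (NOT 1 XOR (1 OR (1 IMPLIES 1))) -> 1
Full result column, 4 rows per line (P1,P2 fixed per line; P3,P4 runs 00..11 left to right):
  rows 0-3 [P1,P2=00]: 0000  = hex 0
  rows 4-7 [P1,P2=01]: 0000  = hex 0
  rows 8-11 [P1,P2=10]: 1111  = hex F
  rows 12-15 [P1,P2=11]: 1111  = hex F
Output column (row 0 .. row 15) = 0000000011111111
Output column grouped in 4s = 0000 0000 1111 1111 = 0x00FF
Convert to decimal digit by digit (value = value*16 + digit):
  0 -> 0
  0*16 + 0 = 0
  0*16 + 15 (F) = 15
  15*16 + 15 (F) = 255
Decimal = 255

255


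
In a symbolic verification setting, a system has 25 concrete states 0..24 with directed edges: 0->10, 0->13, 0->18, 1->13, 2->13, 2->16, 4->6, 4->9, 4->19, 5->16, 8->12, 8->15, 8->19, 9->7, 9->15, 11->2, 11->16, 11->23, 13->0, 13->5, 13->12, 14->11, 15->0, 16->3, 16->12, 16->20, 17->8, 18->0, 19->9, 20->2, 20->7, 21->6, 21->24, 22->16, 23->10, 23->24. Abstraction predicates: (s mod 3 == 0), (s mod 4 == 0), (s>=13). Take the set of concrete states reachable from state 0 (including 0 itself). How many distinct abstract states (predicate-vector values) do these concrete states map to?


BFS from 0:
Concrete reachable: {0, 2, 3, 5, 7, 10, 12, 13, 16, 18, 20}
Abstract via predicates (s mod 3 == 0), (s mod 4 == 0), (s>=13):
  (0,0,0) <- {2, 5, 7, 10}
  (0,0,1) <- {13}
  (0,1,1) <- {16, 20}
  (1,0,0) <- {3}
  (1,0,1) <- {18}
  (1,1,0) <- {0, 12}
Distinct abstract states = 6

6


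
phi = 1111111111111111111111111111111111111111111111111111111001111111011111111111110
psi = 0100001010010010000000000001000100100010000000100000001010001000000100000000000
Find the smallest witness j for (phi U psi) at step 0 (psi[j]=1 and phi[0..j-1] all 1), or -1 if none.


(phi U psi) at 0: need smallest j with psi[j]=1 and phi[i]=1 for all i in [0,j).
Scan from step 0:
  step 0: phi=1, psi=0 -> continue
  step 1: psi=1 and phi held for [0,1) -> witness found
Witness step = 1

1


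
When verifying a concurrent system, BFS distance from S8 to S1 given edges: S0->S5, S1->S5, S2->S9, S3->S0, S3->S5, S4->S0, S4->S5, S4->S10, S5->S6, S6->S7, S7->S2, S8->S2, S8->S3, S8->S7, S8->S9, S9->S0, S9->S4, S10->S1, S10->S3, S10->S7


BFS layer-by-layer from S8:
  dist 0: {S8}
  dist 1: {S2, S3, S7, S9}
  dist 2: {S0, S4, S5}
  dist 3: {S6, S10}
  dist 4: {S1}
  -> S1 reached at distance 4
Shortest path length = 4

4


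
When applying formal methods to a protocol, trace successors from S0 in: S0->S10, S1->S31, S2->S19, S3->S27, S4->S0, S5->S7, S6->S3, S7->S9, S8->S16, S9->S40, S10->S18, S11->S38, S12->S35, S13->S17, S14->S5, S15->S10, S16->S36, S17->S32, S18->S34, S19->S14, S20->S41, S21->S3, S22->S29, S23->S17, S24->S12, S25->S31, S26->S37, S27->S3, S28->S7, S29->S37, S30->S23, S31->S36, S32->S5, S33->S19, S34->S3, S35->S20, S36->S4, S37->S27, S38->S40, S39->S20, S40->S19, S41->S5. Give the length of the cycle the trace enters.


Trace from S0 until a state repeats:
  S0 -> S10 -> S18 -> S34 -> S3 -> S27 -> S3
S3 first seen at step 4, revisited at step 6.
Cycle length = 6 - 4 = 2

2


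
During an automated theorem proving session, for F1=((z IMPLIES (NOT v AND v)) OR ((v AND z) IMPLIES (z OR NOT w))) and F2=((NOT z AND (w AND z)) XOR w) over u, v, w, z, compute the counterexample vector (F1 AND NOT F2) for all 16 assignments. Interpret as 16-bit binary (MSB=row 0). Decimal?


F1 = ((z IMPLIES (NOT v AND v)) OR ((v AND z) IMPLIES (z OR NOT w)))
F2 = ((NOT z AND (w AND z)) XOR w)
Counterexample to F1=>F2 is where F1=1 and F2=0.
Evaluate each row (bits = u,v,w,z, MSB first):
  row 0 [0000]: F1=1 F2=0 -> F1&~F2 -> 1
  row 1 [0001]: F1=1 F2=0 -> F1&~F2 -> 1
  row 2 [0010]: F1=1 F2=1 -> F1&~F2 -> 0
  row 3 [0011]: F1=1 F2=1 -> F1&~F2 -> 0
  row 4 [0100]: F1=1 F2=0 -> F1&~F2 -> 1
  row 5 [0101]: F1=1 F2=0 -> F1&~F2 -> 1
  row 6 [0110]: F1=1 F2=1 -> F1&~F2 -> 0
  row 7 [0111]: F1=1 F2=1 -> F1&~F2 -> 0
  row 8 [1000]: F1=1 F2=0 -> F1&~F2 -> 1
  row 9 [1001]: F1=1 F2=0 -> F1&~F2 -> 1
  row 10 [1010]: F1=1 F2=1 -> F1&~F2 -> 0
  row 11 [1011]: F1=1 F2=1 -> F1&~F2 -> 0
  row 12 [1100]: F1=1 F2=0 -> F1&~F2 -> 1
  row 13 [1101]: F1=1 F2=0 -> F1&~F2 -> 1
  row 14 [1110]: F1=1 F2=1 -> F1&~F2 -> 0
  row 15 [1111]: F1=1 F2=1 -> F1&~F2 -> 0
Full result column, 4 rows per line (u,v fixed per line; w,z runs 00..11 left to right):
  rows 0-3 [u,v=00]: 1100  = hex C
  rows 4-7 [u,v=01]: 1100  = hex C
  rows 8-11 [u,v=10]: 1100  = hex C
  rows 12-15 [u,v=11]: 1100  = hex C
Counterexample vector (row 0 .. row 15) = 1100110011001100
Output column grouped in 4s = 1100 1100 1100 1100 = 0xCCCC
Convert to decimal digit by digit (value = value*16 + digit):
  C -> 12
  12*16 + 12 (C) = 204
  204*16 + 12 (C) = 3276
  3276*16 + 12 (C) = 52428
Decimal = 52428

52428


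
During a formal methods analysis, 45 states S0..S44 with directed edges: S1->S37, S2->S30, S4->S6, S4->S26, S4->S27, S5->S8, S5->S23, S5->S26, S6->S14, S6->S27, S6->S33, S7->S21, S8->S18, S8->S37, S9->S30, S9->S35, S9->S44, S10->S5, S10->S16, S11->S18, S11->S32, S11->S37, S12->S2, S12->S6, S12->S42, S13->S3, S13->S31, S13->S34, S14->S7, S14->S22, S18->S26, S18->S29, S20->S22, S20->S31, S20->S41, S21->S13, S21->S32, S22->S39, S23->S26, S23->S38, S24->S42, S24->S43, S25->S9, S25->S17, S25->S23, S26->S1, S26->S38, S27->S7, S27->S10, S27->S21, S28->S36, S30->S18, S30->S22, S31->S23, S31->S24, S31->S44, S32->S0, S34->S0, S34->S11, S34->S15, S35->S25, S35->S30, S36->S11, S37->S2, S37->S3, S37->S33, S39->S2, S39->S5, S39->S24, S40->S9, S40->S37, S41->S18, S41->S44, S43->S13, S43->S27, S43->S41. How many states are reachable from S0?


BFS from S0:
  layer 0: {S0}
Reachable set: {S0}
Count = 1

1


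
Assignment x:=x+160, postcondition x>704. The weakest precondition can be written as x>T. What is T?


Formula: wp(x:=E, P) = P[E/x] (substitute E for x in postcondition)
Step 1: Postcondition: x>704
Step 2: Substitute x+160 for x: x+160>704
Step 3: Solve for x: x > 704-160 = 544

544


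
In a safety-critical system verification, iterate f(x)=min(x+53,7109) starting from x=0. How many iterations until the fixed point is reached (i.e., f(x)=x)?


Step 1: x=0, cap=7109, increment=53
Step 2: x grows by 53 each step until capped at 7109; fixed point is x=7109
Step 3: iterations = ceil(7109/53) = 135

135


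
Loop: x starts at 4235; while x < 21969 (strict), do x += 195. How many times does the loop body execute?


Step 1: x goes from 4235 toward 21969 by 195; the body runs while x<21969, so iterations = ceil((bound-start)/step)
Step 2: Distance=17734
Step 3: ceil(17734/195)=91

91


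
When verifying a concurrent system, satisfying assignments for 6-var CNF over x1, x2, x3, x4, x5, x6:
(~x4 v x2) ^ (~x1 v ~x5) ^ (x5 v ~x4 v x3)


CNF with 3 clauses over 6 vars (64 assignments).
An assignment satisfies CNF iff every clause has >=1 true literal.
Check each row (bits = x1,x2,x3,x4,x5,x6; clause T/F shown):
  row 0 [000000]: clauses=TTT -> 1
  row 1 [000001]: clauses=TTT -> 1
  row 2 [000010]: clauses=TTT -> 1
  row 3 [000011]: clauses=TTT -> 1
  row 4 [000100]: clauses=FTF -> 0
  (every remaining row is evaluated the same way; all 64 results are listed next)
Full result column, 8 rows per line (x1,x2,x3 fixed per line; x4,x5,x6 runs 000..111 left to right):
  rows 0-7 [x1,x2,x3=000]: 11110000  (ones: 4)
  rows 8-15 [x1,x2,x3=001]: 11110000  (ones: 4)
  rows 16-23 [x1,x2,x3=010]: 11110011  (ones: 6)
  rows 24-31 [x1,x2,x3=011]: 11111111  (ones: 8)
  rows 32-39 [x1,x2,x3=100]: 11000000  (ones: 2)
  rows 40-47 [x1,x2,x3=101]: 11000000  (ones: 2)
  rows 48-55 [x1,x2,x3=110]: 11000000  (ones: 2)
  rows 56-63 [x1,x2,x3=111]: 11001100  (ones: 4)
Satisfying assignments = 4+4+6+8+2+2+2+4 = 32

32


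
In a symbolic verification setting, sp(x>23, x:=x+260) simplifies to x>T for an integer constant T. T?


Formula: sp(P, x:=E) = exists old_x. (x = E[old_x/x]) AND P[old_x/x] (old_x is the value of x before the assignment; eliminate old_x by solving x = E[old_x/x] for old_x)
Step 1: Precondition P: x>23, i.e. old_x > 23
Step 2: Assignment gives x = old_x + 260, so old_x = x - 260
Step 3: Substitute into P: x - 260 > 23
Step 4: Simplify: x > 23+260 = 283

283


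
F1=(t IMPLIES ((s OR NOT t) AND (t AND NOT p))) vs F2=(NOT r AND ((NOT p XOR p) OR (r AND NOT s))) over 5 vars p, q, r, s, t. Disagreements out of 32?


F1 = (t IMPLIES ((s OR NOT t) AND (t AND NOT p)))
F2 = (NOT r AND ((NOT p XOR p) OR (r AND NOT s)))
Evaluate both on each of 32 rows (bits = p,q,r,s,t):
  row 0 [00000]: F1=1 F2=1 -> 0
  row 1 [00001]: F1=0 F2=1 (differ) -> 1
  row 2 [00010]: F1=1 F2=1 -> 0
  row 3 [00011]: F1=1 F2=1 -> 0
  row 4 [00100]: F1=1 F2=0 (differ) -> 1
  row 5 [00101]: F1=0 F2=0 -> 0
  row 6 [00110]: F1=1 F2=0 (differ) -> 1
  row 7 [00111]: F1=1 F2=0 (differ) -> 1
  row 8 [01000]: F1=1 F2=1 -> 0
  row 9 [01001]: F1=0 F2=1 (differ) -> 1
  row 10 [01010]: F1=1 F2=1 -> 0
  row 11 [01011]: F1=1 F2=1 -> 0
  row 12 [01100]: F1=1 F2=0 (differ) -> 1
  row 13 [01101]: F1=0 F2=0 -> 0
  row 14 [01110]: F1=1 F2=0 (differ) -> 1
  row 15 [01111]: F1=1 F2=0 (differ) -> 1
  row 16 [10000]: F1=1 F2=1 -> 0
  row 17 [10001]: F1=0 F2=1 (differ) -> 1
  row 18 [10010]: F1=1 F2=1 -> 0
  row 19 [10011]: F1=0 F2=1 (differ) -> 1
  row 20 [10100]: F1=1 F2=0 (differ) -> 1
  row 21 [10101]: F1=0 F2=0 -> 0
  row 22 [10110]: F1=1 F2=0 (differ) -> 1
  row 23 [10111]: F1=0 F2=0 -> 0
  row 24 [11000]: F1=1 F2=1 -> 0
  row 25 [11001]: F1=0 F2=1 (differ) -> 1
  row 26 [11010]: F1=1 F2=1 -> 0
  row 27 [11011]: F1=0 F2=1 (differ) -> 1
  row 28 [11100]: F1=1 F2=0 (differ) -> 1
  row 29 [11101]: F1=0 F2=0 -> 0
  row 30 [11110]: F1=1 F2=0 (differ) -> 1
  row 31 [11111]: F1=0 F2=0 -> 0
Full result column, 8 rows per line (p,q fixed per line; r,s,t runs 000..111 left to right):
  rows 0-7 [p,q=00]: 01001011  (ones: 4)
  rows 8-15 [p,q=01]: 01001011  (ones: 4)
  rows 16-23 [p,q=10]: 01011010  (ones: 4)
  rows 24-31 [p,q=11]: 01011010  (ones: 4)
Disagreements = 4+4+4+4 = 16

16


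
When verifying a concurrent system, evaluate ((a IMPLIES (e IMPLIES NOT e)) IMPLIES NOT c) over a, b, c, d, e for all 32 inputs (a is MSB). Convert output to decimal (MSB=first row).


Formula: ((a IMPLIES (e IMPLIES NOT e)) IMPLIES NOT c) over a, b, c, d, e (32 rows)
Evaluate each row (bits = a,b,c,d,e, MSB first):
  row 0 [00000]: ((0 IMPLIES (0 IMPLIES NOT 0)) IMPLIES NOT 0) -> 1
  row 1 [00001]: ((0 IMPLIES (1 IMPLIES NOT 1)) IMPLIES NOT 0) -> 1
  row 2 [00010]: ((0 IMPLIES (0 IMPLIES NOT 0)) IMPLIES NOT 0) -> 1
  row 3 [00011]: ((0 IMPLIES (1 IMPLIES NOT 1)) IMPLIES NOT 0) -> 1
  row 4 [00100]: ((0 IMPLIES (0 IMPLIES NOT 0)) IMPLIES NOT 1) -> 0
  row 5 [00101]: ((0 IMPLIES (1 IMPLIES NOT 1)) IMPLIES NOT 1) -> 0
  row 6 [00110]: ((0 IMPLIES (0 IMPLIES NOT 0)) IMPLIES NOT 1) -> 0
  row 7 [00111]: ((0 IMPLIES (1 IMPLIES NOT 1)) IMPLIES NOT 1) -> 0
  row 8 [01000]: ((0 IMPLIES (0 IMPLIES NOT 0)) IMPLIES NOT 0) -> 1
  row 9 [01001]: ((0 IMPLIES (1 IMPLIES NOT 1)) IMPLIES NOT 0) -> 1
  row 10 [01010]: ((0 IMPLIES (0 IMPLIES NOT 0)) IMPLIES NOT 0) -> 1
  row 11 [01011]: ((0 IMPLIES (1 IMPLIES NOT 1)) IMPLIES NOT 0) -> 1
  row 12 [01100]: ((0 IMPLIES (0 IMPLIES NOT 0)) IMPLIES NOT 1) -> 0
  row 13 [01101]: ((0 IMPLIES (1 IMPLIES NOT 1)) IMPLIES NOT 1) -> 0
  row 14 [01110]: ((0 IMPLIES (0 IMPLIES NOT 0)) IMPLIES NOT 1) -> 0
  row 15 [01111]: ((0 IMPLIES (1 IMPLIES NOT 1)) IMPLIES NOT 1) -> 0
  row 16 [10000]: ((1 IMPLIES (0 IMPLIES NOT 0)) IMPLIES NOT 0) -> 1
  row 17 [10001]: ((1 IMPLIES (1 IMPLIES NOT 1)) IMPLIES NOT 0) -> 1
  row 18 [10010]: ((1 IMPLIES (0 IMPLIES NOT 0)) IMPLIES NOT 0) -> 1
  row 19 [10011]: ((1 IMPLIES (1 IMPLIES NOT 1)) IMPLIES NOT 0) -> 1
  row 20 [10100]: ((1 IMPLIES (0 IMPLIES NOT 0)) IMPLIES NOT 1) -> 0
  row 21 [10101]: ((1 IMPLIES (1 IMPLIES NOT 1)) IMPLIES NOT 1) -> 1
  row 22 [10110]: ((1 IMPLIES (0 IMPLIES NOT 0)) IMPLIES NOT 1) -> 0
  row 23 [10111]: ((1 IMPLIES (1 IMPLIES NOT 1)) IMPLIES NOT 1) -> 1
  row 24 [11000]: ((1 IMPLIES (0 IMPLIES NOT 0)) IMPLIES NOT 0) -> 1
  row 25 [11001]: ((1 IMPLIES (1 IMPLIES NOT 1)) IMPLIES NOT 0) -> 1
  row 26 [11010]: ((1 IMPLIES (0 IMPLIES NOT 0)) IMPLIES NOT 0) -> 1
  row 27 [11011]: ((1 IMPLIES (1 IMPLIES NOT 1)) IMPLIES NOT 0) -> 1
  row 28 [11100]: ((1 IMPLIES (0 IMPLIES NOT 0)) IMPLIES NOT 1) -> 0
  row 29 [11101]: ((1 IMPLIES (1 IMPLIES NOT 1)) IMPLIES NOT 1) -> 1
  row 30 [11110]: ((1 IMPLIES (0 IMPLIES NOT 0)) IMPLIES NOT 1) -> 0
  row 31 [11111]: ((1 IMPLIES (1 IMPLIES NOT 1)) IMPLIES NOT 1) -> 1
Full result column, 4 rows per line (a,b,c fixed per line; d,e runs 00..11 left to right):
  rows 0-3 [a,b,c=000]: 1111  = hex F
  rows 4-7 [a,b,c=001]: 0000  = hex 0
  rows 8-11 [a,b,c=010]: 1111  = hex F
  rows 12-15 [a,b,c=011]: 0000  = hex 0
  rows 16-19 [a,b,c=100]: 1111  = hex F
  rows 20-23 [a,b,c=101]: 0101  = hex 5
  rows 24-27 [a,b,c=110]: 1111  = hex F
  rows 28-31 [a,b,c=111]: 0101  = hex 5
Output column (row 0 .. row 31) = 11110000111100001111010111110101
Output column grouped in 4s = 1111 0000 1111 0000 1111 0101 1111 0101 = 0xF0F0F5F5
Convert to decimal digit by digit (value = value*16 + digit):
  F -> 15
  15*16 + 0 = 240
  240*16 + 15 (F) = 3855
  3855*16 + 0 = 61680
  61680*16 + 15 (F) = 986895
  986895*16 + 5 = 15790325
  15790325*16 + 15 (F) = 252645215
  252645215*16 + 5 = 4042323445
Decimal = 4042323445

4042323445


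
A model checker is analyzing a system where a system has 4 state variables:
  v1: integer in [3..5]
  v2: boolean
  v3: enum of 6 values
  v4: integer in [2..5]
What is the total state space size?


State space = product of domain sizes of all variables.
Domain sizes:
  v1 (integer in [3..5]): 3
  v2 (boolean): 2
  v3 (enum of 6 values): 6
  v4 (integer in [2..5]): 4
Product = 3 * 2 * 6 * 4 = 144

144


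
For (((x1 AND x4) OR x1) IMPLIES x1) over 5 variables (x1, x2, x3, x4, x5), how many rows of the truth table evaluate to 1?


Formula: (((x1 AND x4) OR x1) IMPLIES x1) over 5 vars (32 rows)
Evaluate each row (x1, x2, x3, x4, x5 as bits, MSB first):
  row 0 [00000]: (((0 AND 0) OR 0) IMPLIES 0) -> 1
  row 1 [00001]: (((0 AND 0) OR 0) IMPLIES 0) -> 1
  row 2 [00010]: (((0 AND 1) OR 0) IMPLIES 0) -> 1
  row 3 [00011]: (((0 AND 1) OR 0) IMPLIES 0) -> 1
  row 4 [00100]: (((0 AND 0) OR 0) IMPLIES 0) -> 1
  row 5 [00101]: (((0 AND 0) OR 0) IMPLIES 0) -> 1
  row 6 [00110]: (((0 AND 1) OR 0) IMPLIES 0) -> 1
  row 7 [00111]: (((0 AND 1) OR 0) IMPLIES 0) -> 1
  row 8 [01000]: (((0 AND 0) OR 0) IMPLIES 0) -> 1
  row 9 [01001]: (((0 AND 0) OR 0) IMPLIES 0) -> 1
  row 10 [01010]: (((0 AND 1) OR 0) IMPLIES 0) -> 1
  row 11 [01011]: (((0 AND 1) OR 0) IMPLIES 0) -> 1
  row 12 [01100]: (((0 AND 0) OR 0) IMPLIES 0) -> 1
  row 13 [01101]: (((0 AND 0) OR 0) IMPLIES 0) -> 1
  row 14 [01110]: (((0 AND 1) OR 0) IMPLIES 0) -> 1
  row 15 [01111]: (((0 AND 1) OR 0) IMPLIES 0) -> 1
  row 16 [10000]: (((1 AND 0) OR 1) IMPLIES 1) -> 1
  row 17 [10001]: (((1 AND 0) OR 1) IMPLIES 1) -> 1
  row 18 [10010]: (((1 AND 1) OR 1) IMPLIES 1) -> 1
  row 19 [10011]: (((1 AND 1) OR 1) IMPLIES 1) -> 1
  row 20 [10100]: (((1 AND 0) OR 1) IMPLIES 1) -> 1
  row 21 [10101]: (((1 AND 0) OR 1) IMPLIES 1) -> 1
  row 22 [10110]: (((1 AND 1) OR 1) IMPLIES 1) -> 1
  row 23 [10111]: (((1 AND 1) OR 1) IMPLIES 1) -> 1
  row 24 [11000]: (((1 AND 0) OR 1) IMPLIES 1) -> 1
  row 25 [11001]: (((1 AND 0) OR 1) IMPLIES 1) -> 1
  row 26 [11010]: (((1 AND 1) OR 1) IMPLIES 1) -> 1
  row 27 [11011]: (((1 AND 1) OR 1) IMPLIES 1) -> 1
  row 28 [11100]: (((1 AND 0) OR 1) IMPLIES 1) -> 1
  row 29 [11101]: (((1 AND 0) OR 1) IMPLIES 1) -> 1
  row 30 [11110]: (((1 AND 1) OR 1) IMPLIES 1) -> 1
  row 31 [11111]: (((1 AND 1) OR 1) IMPLIES 1) -> 1
Full result column, 8 rows per line (x1,x2 fixed per line; x3,x4,x5 runs 000..111 left to right):
  rows 0-7 [x1,x2=00]: 11111111  (ones: 8)
  rows 8-15 [x1,x2=01]: 11111111  (ones: 8)
  rows 16-23 [x1,x2=10]: 11111111  (ones: 8)
  rows 24-31 [x1,x2=11]: 11111111  (ones: 8)
Count of 1-rows = 8+8+8+8 = 32

32


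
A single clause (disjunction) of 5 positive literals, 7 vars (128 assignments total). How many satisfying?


Step 1: Total=2^7=128
Step 2: Unsat when all 5 false: 2^2=4
Step 3: Sat=128-4=124

124


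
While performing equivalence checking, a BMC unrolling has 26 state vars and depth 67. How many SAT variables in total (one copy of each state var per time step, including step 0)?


BMC unrolls to depth k, creating one copy of each state var for steps 0..k.
Step count = 67 + 1 = 68 (steps 0 through 67)
Vars per step = 26
Total = 26 * 68 = 1768

1768


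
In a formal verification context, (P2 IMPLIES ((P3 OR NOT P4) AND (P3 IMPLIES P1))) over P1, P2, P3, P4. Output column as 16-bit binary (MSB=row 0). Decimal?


Formula: (P2 IMPLIES ((P3 OR NOT P4) AND (P3 IMPLIES P1))) over P1, P2, P3, P4 (16 rows)
Evaluate each row (bits = P1,P2,P3,P4, MSB first):
  row 0 [0000]: (0 IMPLIES ((0 OR NOT 0) AND (0 IMPLIES 0))) -> 1
  row 1 [0001]: (0 IMPLIES ((0 OR NOT 1) AND (0 IMPLIES 0))) -> 1
  row 2 [0010]: (0 IMPLIES ((1 OR NOT 0) AND (1 IMPLIES 0))) -> 1
  row 3 [0011]: (0 IMPLIES ((1 OR NOT 1) AND (1 IMPLIES 0))) -> 1
  row 4 [0100]: (1 IMPLIES ((0 OR NOT 0) AND (0 IMPLIES 0))) -> 1
  row 5 [0101]: (1 IMPLIES ((0 OR NOT 1) AND (0 IMPLIES 0))) -> 0
  row 6 [0110]: (1 IMPLIES ((1 OR NOT 0) AND (1 IMPLIES 0))) -> 0
  row 7 [0111]: (1 IMPLIES ((1 OR NOT 1) AND (1 IMPLIES 0))) -> 0
  row 8 [1000]: (0 IMPLIES ((0 OR NOT 0) AND (0 IMPLIES 1))) -> 1
  row 9 [1001]: (0 IMPLIES ((0 OR NOT 1) AND (0 IMPLIES 1))) -> 1
  row 10 [1010]: (0 IMPLIES ((1 OR NOT 0) AND (1 IMPLIES 1))) -> 1
  row 11 [1011]: (0 IMPLIES ((1 OR NOT 1) AND (1 IMPLIES 1))) -> 1
  row 12 [1100]: (1 IMPLIES ((0 OR NOT 0) AND (0 IMPLIES 1))) -> 1
  row 13 [1101]: (1 IMPLIES ((0 OR NOT 1) AND (0 IMPLIES 1))) -> 0
  row 14 [1110]: (1 IMPLIES ((1 OR NOT 0) AND (1 IMPLIES 1))) -> 1
  row 15 [1111]: (1 IMPLIES ((1 OR NOT 1) AND (1 IMPLIES 1))) -> 1
Full result column, 4 rows per line (P1,P2 fixed per line; P3,P4 runs 00..11 left to right):
  rows 0-3 [P1,P2=00]: 1111  = hex F
  rows 4-7 [P1,P2=01]: 1000  = hex 8
  rows 8-11 [P1,P2=10]: 1111  = hex F
  rows 12-15 [P1,P2=11]: 1011  = hex B
Output column (row 0 .. row 15) = 1111100011111011
Output column grouped in 4s = 1111 1000 1111 1011 = 0xF8FB
Convert to decimal digit by digit (value = value*16 + digit):
  F -> 15
  15*16 + 8 = 248
  248*16 + 15 (F) = 3983
  3983*16 + 11 (B) = 63739
Decimal = 63739

63739


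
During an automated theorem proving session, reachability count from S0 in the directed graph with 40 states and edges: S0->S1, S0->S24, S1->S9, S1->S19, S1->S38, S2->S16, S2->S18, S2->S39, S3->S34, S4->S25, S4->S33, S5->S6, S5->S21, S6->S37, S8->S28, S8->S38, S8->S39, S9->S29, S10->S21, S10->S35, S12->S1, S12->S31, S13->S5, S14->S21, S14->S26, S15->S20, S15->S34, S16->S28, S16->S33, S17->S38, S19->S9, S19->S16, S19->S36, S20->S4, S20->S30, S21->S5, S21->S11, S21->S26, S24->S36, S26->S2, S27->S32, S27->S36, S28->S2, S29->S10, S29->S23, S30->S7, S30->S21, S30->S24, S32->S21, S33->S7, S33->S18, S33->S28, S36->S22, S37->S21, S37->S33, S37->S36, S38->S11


BFS from S0:
  layer 0: {S0}
  layer 1: {S1, S24}
  layer 2: {S9, S19, S36, S38}
  layer 3: {S11, S16, S22, S29}
  layer 4: {S10, S23, S28, S33}
  layer 5: {S2, S7, S18, S21, S35}
  layer 6: {S5, S26, S39}
  layer 7: {S6}
  layer 8: {S37}
Reachable set: {S0, S1, S2, S5, S6, S7, S9, S10, S11, S16, S18, S19, S21, S22, S23, S24, S26, S28, S29, S33, S35, S36, S37, S38, S39}
Count = 25

25


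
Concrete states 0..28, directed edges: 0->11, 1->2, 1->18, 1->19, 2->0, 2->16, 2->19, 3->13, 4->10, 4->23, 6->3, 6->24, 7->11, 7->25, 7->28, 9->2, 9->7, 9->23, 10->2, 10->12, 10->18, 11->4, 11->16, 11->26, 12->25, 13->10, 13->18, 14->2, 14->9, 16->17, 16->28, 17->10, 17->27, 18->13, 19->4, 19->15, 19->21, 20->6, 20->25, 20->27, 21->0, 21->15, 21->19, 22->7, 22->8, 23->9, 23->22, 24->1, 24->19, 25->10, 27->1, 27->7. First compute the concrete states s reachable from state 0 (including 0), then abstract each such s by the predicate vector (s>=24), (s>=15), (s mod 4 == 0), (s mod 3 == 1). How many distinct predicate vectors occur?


BFS from 0:
Concrete reachable: {0, 1, 2, 4, 7, 8, 9, 10, 11, 12, 13, 15, 16, 17, 18, 19, 21, 22, 23, 25, 26, 27, 28}
Abstract via predicates (s>=24), (s>=15), (s mod 4 == 0), (s mod 3 == 1):
  (0,0,0,0) <- {2, 9, 11}
  (0,0,0,1) <- {1, 7, 10, 13}
  (0,0,1,0) <- {0, 8, 12}
  (0,0,1,1) <- {4}
  (0,1,0,0) <- {15, 17, 18, 21, 23}
  (0,1,0,1) <- {19, 22}
  (0,1,1,1) <- {16}
  (1,1,0,0) <- {26, 27}
  (1,1,0,1) <- {25}
  (1,1,1,1) <- {28}
Distinct abstract states = 10

10


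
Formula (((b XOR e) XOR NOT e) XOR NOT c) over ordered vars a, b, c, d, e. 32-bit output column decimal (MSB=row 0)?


Formula: (((b XOR e) XOR NOT e) XOR NOT c) over a, b, c, d, e (32 rows)
Evaluate each row (bits = a,b,c,d,e, MSB first):
  row 0 [00000]: (((0 XOR 0) XOR NOT 0) XOR NOT 0) -> 0
  row 1 [00001]: (((0 XOR 1) XOR NOT 1) XOR NOT 0) -> 0
  row 2 [00010]: (((0 XOR 0) XOR NOT 0) XOR NOT 0) -> 0
  row 3 [00011]: (((0 XOR 1) XOR NOT 1) XOR NOT 0) -> 0
  row 4 [00100]: (((0 XOR 0) XOR NOT 0) XOR NOT 1) -> 1
  row 5 [00101]: (((0 XOR 1) XOR NOT 1) XOR NOT 1) -> 1
  row 6 [00110]: (((0 XOR 0) XOR NOT 0) XOR NOT 1) -> 1
  row 7 [00111]: (((0 XOR 1) XOR NOT 1) XOR NOT 1) -> 1
  row 8 [01000]: (((1 XOR 0) XOR NOT 0) XOR NOT 0) -> 1
  row 9 [01001]: (((1 XOR 1) XOR NOT 1) XOR NOT 0) -> 1
  row 10 [01010]: (((1 XOR 0) XOR NOT 0) XOR NOT 0) -> 1
  row 11 [01011]: (((1 XOR 1) XOR NOT 1) XOR NOT 0) -> 1
  row 12 [01100]: (((1 XOR 0) XOR NOT 0) XOR NOT 1) -> 0
  row 13 [01101]: (((1 XOR 1) XOR NOT 1) XOR NOT 1) -> 0
  row 14 [01110]: (((1 XOR 0) XOR NOT 0) XOR NOT 1) -> 0
  row 15 [01111]: (((1 XOR 1) XOR NOT 1) XOR NOT 1) -> 0
  row 16 [10000]: (((0 XOR 0) XOR NOT 0) XOR NOT 0) -> 0
  row 17 [10001]: (((0 XOR 1) XOR NOT 1) XOR NOT 0) -> 0
  row 18 [10010]: (((0 XOR 0) XOR NOT 0) XOR NOT 0) -> 0
  row 19 [10011]: (((0 XOR 1) XOR NOT 1) XOR NOT 0) -> 0
  row 20 [10100]: (((0 XOR 0) XOR NOT 0) XOR NOT 1) -> 1
  row 21 [10101]: (((0 XOR 1) XOR NOT 1) XOR NOT 1) -> 1
  row 22 [10110]: (((0 XOR 0) XOR NOT 0) XOR NOT 1) -> 1
  row 23 [10111]: (((0 XOR 1) XOR NOT 1) XOR NOT 1) -> 1
  row 24 [11000]: (((1 XOR 0) XOR NOT 0) XOR NOT 0) -> 1
  row 25 [11001]: (((1 XOR 1) XOR NOT 1) XOR NOT 0) -> 1
  row 26 [11010]: (((1 XOR 0) XOR NOT 0) XOR NOT 0) -> 1
  row 27 [11011]: (((1 XOR 1) XOR NOT 1) XOR NOT 0) -> 1
  row 28 [11100]: (((1 XOR 0) XOR NOT 0) XOR NOT 1) -> 0
  row 29 [11101]: (((1 XOR 1) XOR NOT 1) XOR NOT 1) -> 0
  row 30 [11110]: (((1 XOR 0) XOR NOT 0) XOR NOT 1) -> 0
  row 31 [11111]: (((1 XOR 1) XOR NOT 1) XOR NOT 1) -> 0
Full result column, 4 rows per line (a,b,c fixed per line; d,e runs 00..11 left to right):
  rows 0-3 [a,b,c=000]: 0000  = hex 0
  rows 4-7 [a,b,c=001]: 1111  = hex F
  rows 8-11 [a,b,c=010]: 1111  = hex F
  rows 12-15 [a,b,c=011]: 0000  = hex 0
  rows 16-19 [a,b,c=100]: 0000  = hex 0
  rows 20-23 [a,b,c=101]: 1111  = hex F
  rows 24-27 [a,b,c=110]: 1111  = hex F
  rows 28-31 [a,b,c=111]: 0000  = hex 0
Output column (row 0 .. row 31) = 00001111111100000000111111110000
Output column grouped in 4s = 0000 1111 1111 0000 0000 1111 1111 0000 = 0x0FF00FF0
Convert to decimal digit by digit (value = value*16 + digit):
  0 -> 0
  0*16 + 15 (F) = 15
  15*16 + 15 (F) = 255
  255*16 + 0 = 4080
  4080*16 + 0 = 65280
  65280*16 + 15 (F) = 1044495
  1044495*16 + 15 (F) = 16711935
  16711935*16 + 0 = 267390960
Decimal = 267390960

267390960
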